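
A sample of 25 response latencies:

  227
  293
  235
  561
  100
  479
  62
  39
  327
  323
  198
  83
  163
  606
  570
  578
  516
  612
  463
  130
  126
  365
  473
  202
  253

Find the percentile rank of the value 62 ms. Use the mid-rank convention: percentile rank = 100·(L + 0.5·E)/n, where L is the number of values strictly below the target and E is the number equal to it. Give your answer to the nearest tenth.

Sorted: 39, 62, 83, 100, 126, 130, 163, 198, 202, 227, 235, 253, 293, 323, 327, 365, 463, 473, 479, 516, 561, 570, 578, 606, 612.
Count below 62: L = 1; count equal: E = 1; n = 25.
Percentile rank = 100·(1 + 0.5·1)/25 = 100·1.5/25 = 6.

6.0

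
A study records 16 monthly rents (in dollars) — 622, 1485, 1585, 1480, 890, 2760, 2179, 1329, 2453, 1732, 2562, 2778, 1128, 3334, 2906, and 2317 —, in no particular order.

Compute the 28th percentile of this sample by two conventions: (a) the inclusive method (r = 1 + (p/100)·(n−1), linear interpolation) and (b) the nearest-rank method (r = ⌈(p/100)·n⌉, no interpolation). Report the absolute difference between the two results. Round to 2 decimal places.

Sorted: 622, 890, 1128, 1329, 1480, 1485, 1585, 1732, 2179, 2317, 2453, 2562, 2760, 2778, 2906, 3334.
n = 16.
(a) r = 5.2; between ranks 5 (1480) and 6 (1485): 1481.
(b) the nearest-rank method: rank 5 → 1480.
|1481 − 1480| = 1.

1.00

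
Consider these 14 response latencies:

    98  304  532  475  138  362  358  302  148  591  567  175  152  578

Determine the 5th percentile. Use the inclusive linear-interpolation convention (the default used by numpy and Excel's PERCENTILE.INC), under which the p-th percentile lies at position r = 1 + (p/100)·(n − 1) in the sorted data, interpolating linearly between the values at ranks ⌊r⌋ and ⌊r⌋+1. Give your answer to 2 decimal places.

Sorted: 98, 138, 148, 152, 175, 302, 304, 358, 362, 475, 532, 567, 578, 591.
n = 14.
r = 1 + (5/100)·(14 − 1) = 1 + 0.65 = 1.65.
Rank 1 is 98 and rank 2 is 138.
Interpolate: 98 + 0.65·(138 − 98) = 98 + 0.65·40 = 124.

124.00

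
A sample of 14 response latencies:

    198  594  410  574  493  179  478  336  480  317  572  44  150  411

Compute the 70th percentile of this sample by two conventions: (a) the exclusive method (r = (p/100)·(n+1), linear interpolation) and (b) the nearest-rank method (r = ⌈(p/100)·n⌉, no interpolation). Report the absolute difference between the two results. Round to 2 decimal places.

Sorted: 44, 150, 179, 198, 317, 336, 410, 411, 478, 480, 493, 572, 574, 594.
n = 14.
(a) r = 10.5; between ranks 10 (480) and 11 (493): 486.5.
(b) the nearest-rank method: rank 10 → 480.
|486.5 − 480| = 6.5.

6.50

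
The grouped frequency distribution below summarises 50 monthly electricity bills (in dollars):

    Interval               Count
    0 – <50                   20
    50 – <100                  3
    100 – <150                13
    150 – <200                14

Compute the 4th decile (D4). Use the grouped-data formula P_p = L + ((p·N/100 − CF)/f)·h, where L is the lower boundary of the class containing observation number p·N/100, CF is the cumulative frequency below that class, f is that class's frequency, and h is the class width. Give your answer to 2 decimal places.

N = 50; target position k = 40/100 · 50 = 20.
Cumulative frequencies: 20, 23, 36, 50.
Observation 20 falls in the class 0 – <50.
L = 0, CF = 0, f = 20, h = 50.
P40 = 0 + ((20 − 0)/20)·50 = 0 + 50 = 50.

50.00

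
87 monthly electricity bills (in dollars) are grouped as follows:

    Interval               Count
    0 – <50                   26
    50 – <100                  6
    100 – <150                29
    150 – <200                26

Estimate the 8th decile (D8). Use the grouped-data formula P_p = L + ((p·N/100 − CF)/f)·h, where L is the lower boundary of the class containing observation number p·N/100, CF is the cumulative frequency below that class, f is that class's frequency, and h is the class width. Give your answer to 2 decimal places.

166.54

N = 87; target position k = 80/100 · 87 = 69.6.
Cumulative frequencies: 26, 32, 61, 87.
Observation 69.6 falls in the class 150 – <200.
L = 150, CF = 61, f = 26, h = 50.
P80 = 150 + ((69.6 − 61)/26)·50 = 150 + 16.5385 = 166.538.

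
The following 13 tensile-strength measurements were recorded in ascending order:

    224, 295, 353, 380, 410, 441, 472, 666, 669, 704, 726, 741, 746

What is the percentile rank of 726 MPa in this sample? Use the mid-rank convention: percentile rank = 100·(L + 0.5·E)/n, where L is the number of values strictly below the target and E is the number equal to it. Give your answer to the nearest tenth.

80.8

Count below 726: L = 10; count equal: E = 1; n = 13.
Percentile rank = 100·(10 + 0.5·1)/13 = 100·10.5/13 = 80.77.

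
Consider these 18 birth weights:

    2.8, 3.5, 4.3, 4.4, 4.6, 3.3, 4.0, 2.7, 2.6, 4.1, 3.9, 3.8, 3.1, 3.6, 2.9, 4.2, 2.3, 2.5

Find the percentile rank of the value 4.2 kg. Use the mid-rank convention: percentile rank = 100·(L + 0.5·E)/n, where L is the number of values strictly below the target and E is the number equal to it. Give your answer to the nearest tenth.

Sorted: 2.3, 2.5, 2.6, 2.7, 2.8, 2.9, 3.1, 3.3, 3.5, 3.6, 3.8, 3.9, 4.0, 4.1, 4.2, 4.3, 4.4, 4.6.
Count below 4.2: L = 14; count equal: E = 1; n = 18.
Percentile rank = 100·(14 + 0.5·1)/18 = 100·14.5/18 = 80.56.

80.6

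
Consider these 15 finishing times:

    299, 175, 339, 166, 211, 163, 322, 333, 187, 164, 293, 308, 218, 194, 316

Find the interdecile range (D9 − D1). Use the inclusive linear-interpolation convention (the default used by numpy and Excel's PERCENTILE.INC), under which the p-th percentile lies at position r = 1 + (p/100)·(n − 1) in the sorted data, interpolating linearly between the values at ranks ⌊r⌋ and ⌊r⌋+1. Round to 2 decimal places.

163.80

Sorted: 163, 164, 166, 175, 187, 194, 211, 218, 293, 299, 308, 316, 322, 333, 339.
n = 15.
P10: r = 2.4; ranks 2–3 are 164, 166; interpolating gives 164.8.
P90: r = 13.6; ranks 13–14 are 322, 333; interpolating gives 328.6.
Difference: 328.6 − 164.8 = 163.8.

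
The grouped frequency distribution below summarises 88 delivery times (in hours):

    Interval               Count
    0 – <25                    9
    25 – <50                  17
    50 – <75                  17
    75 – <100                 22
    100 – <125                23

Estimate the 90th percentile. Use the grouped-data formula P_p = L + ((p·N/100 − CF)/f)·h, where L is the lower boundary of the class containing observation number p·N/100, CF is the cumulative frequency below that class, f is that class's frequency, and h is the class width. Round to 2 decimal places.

N = 88; target position k = 90/100 · 88 = 79.2.
Cumulative frequencies: 9, 26, 43, 65, 88.
Observation 79.2 falls in the class 100 – <125.
L = 100, CF = 65, f = 23, h = 25.
P90 = 100 + ((79.2 − 65)/23)·25 = 100 + 15.4348 = 115.435.

115.43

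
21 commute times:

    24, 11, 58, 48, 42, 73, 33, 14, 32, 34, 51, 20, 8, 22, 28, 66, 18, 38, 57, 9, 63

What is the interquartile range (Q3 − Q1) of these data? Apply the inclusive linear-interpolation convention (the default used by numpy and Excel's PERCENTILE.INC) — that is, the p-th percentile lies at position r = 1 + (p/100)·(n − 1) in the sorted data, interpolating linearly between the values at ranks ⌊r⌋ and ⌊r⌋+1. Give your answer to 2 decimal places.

31.00

Sorted: 8, 9, 11, 14, 18, 20, 22, 24, 28, 32, 33, 34, 38, 42, 48, 51, 57, 58, 63, 66, 73.
n = 21.
P25: r = 6 (integer) → 20.
P75: r = 16 (integer) → 51.
Difference: 51 − 20 = 31.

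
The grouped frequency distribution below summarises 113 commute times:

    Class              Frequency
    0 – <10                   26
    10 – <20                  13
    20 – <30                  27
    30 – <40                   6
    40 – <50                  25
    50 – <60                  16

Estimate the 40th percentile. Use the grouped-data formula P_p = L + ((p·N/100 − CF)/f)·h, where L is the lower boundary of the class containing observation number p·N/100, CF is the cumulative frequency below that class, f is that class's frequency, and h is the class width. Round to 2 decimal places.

N = 113; target position k = 40/100 · 113 = 45.2.
Cumulative frequencies: 26, 39, 66, 72, 97, 113.
Observation 45.2 falls in the class 20 – <30.
L = 20, CF = 39, f = 27, h = 10.
P40 = 20 + ((45.2 − 39)/27)·10 = 20 + 2.2963 = 22.2963.

22.30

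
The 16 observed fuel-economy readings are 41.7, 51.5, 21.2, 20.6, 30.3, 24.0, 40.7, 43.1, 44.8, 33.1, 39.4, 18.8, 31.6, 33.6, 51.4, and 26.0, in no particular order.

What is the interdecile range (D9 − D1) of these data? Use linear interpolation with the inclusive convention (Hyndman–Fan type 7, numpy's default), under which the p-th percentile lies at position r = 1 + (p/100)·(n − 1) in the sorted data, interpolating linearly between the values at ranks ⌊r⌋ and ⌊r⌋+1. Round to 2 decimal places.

27.20

Sorted: 18.8, 20.6, 21.2, 24.0, 26.0, 30.3, 31.6, 33.1, 33.6, 39.4, 40.7, 41.7, 43.1, 44.8, 51.4, 51.5.
n = 16.
P10: r = 2.5; ranks 2–3 are 20.6, 21.2; interpolating gives 20.9.
P90: r = 14.5; ranks 14–15 are 44.8, 51.4; interpolating gives 48.1.
Difference: 48.1 − 20.9 = 27.2.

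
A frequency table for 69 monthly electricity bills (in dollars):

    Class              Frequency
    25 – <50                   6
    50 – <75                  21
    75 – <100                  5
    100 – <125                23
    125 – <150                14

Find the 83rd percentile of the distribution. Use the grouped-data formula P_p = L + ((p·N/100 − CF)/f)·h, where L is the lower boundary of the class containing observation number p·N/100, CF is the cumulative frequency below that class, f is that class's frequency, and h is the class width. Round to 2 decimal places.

129.05

N = 69; target position k = 83/100 · 69 = 57.27.
Cumulative frequencies: 6, 27, 32, 55, 69.
Observation 57.27 falls in the class 125 – <150.
L = 125, CF = 55, f = 14, h = 25.
P83 = 125 + ((57.27 − 55)/14)·25 = 125 + 4.05357 = 129.054.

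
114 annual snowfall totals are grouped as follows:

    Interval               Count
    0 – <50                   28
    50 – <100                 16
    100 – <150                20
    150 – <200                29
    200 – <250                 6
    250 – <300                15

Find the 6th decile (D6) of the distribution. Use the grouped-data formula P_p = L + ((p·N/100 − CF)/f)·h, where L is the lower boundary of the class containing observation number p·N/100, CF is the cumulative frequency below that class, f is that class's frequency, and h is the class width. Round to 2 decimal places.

N = 114; target position k = 60/100 · 114 = 68.4.
Cumulative frequencies: 28, 44, 64, 93, 99, 114.
Observation 68.4 falls in the class 150 – <200.
L = 150, CF = 64, f = 29, h = 50.
P60 = 150 + ((68.4 − 64)/29)·50 = 150 + 7.58621 = 157.586.

157.59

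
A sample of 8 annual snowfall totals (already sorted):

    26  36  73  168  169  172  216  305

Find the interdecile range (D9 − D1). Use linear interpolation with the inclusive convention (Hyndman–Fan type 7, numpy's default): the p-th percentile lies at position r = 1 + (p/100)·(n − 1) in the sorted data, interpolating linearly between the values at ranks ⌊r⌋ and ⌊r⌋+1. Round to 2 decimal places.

n = 8.
P10: r = 1.7; ranks 1–2 are 26, 36; interpolating gives 33.
P90: r = 7.3; ranks 7–8 are 216, 305; interpolating gives 242.7.
Difference: 242.7 − 33 = 209.7.

209.70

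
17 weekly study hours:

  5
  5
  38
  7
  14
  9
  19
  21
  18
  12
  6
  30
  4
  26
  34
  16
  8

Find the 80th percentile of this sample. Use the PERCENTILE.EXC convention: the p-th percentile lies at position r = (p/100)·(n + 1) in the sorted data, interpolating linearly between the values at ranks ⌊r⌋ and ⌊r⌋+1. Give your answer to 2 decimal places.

Sorted: 4, 5, 5, 6, 7, 8, 9, 12, 14, 16, 18, 19, 21, 26, 30, 34, 38.
n = 17.
r = (80/100)·(17 + 1) = 14.4.
Rank 14 is 26 and rank 15 is 30.
Interpolate: 26 + 0.4·(30 − 26) = 26 + 0.4·4 = 27.6.

27.60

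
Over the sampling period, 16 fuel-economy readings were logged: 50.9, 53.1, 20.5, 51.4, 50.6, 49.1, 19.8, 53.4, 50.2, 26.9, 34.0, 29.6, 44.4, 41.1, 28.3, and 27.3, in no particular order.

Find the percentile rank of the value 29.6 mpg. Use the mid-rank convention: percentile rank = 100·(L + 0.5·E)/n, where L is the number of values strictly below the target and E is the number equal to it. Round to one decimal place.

Sorted: 19.8, 20.5, 26.9, 27.3, 28.3, 29.6, 34.0, 41.1, 44.4, 49.1, 50.2, 50.6, 50.9, 51.4, 53.1, 53.4.
Count below 29.6: L = 5; count equal: E = 1; n = 16.
Percentile rank = 100·(5 + 0.5·1)/16 = 100·5.5/16 = 34.38.

34.4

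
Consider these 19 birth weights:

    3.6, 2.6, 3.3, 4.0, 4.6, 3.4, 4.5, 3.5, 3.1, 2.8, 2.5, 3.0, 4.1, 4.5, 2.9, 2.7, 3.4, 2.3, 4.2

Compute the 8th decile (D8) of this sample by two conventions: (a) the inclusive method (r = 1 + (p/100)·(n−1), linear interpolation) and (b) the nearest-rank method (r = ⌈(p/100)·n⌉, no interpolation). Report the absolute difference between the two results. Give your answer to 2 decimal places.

Sorted: 2.3, 2.5, 2.6, 2.7, 2.8, 2.9, 3.0, 3.1, 3.3, 3.4, 3.4, 3.5, 3.6, 4.0, 4.1, 4.2, 4.5, 4.5, 4.6.
n = 19.
(a) r = 15.4; between ranks 15 (4.1) and 16 (4.2): 4.14.
(b) the nearest-rank method: rank 16 → 4.2.
|4.14 − 4.2| = 0.06.

0.06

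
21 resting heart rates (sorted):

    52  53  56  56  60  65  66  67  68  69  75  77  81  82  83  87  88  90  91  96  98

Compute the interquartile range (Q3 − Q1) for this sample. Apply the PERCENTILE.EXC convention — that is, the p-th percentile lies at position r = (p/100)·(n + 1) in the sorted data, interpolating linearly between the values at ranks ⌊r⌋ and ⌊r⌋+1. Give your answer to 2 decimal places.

25.00

n = 21.
P25: r = 5.5; ranks 5–6 are 60, 65; interpolating gives 62.5.
P75: r = 16.5; ranks 16–17 are 87, 88; interpolating gives 87.5.
Difference: 87.5 − 62.5 = 25.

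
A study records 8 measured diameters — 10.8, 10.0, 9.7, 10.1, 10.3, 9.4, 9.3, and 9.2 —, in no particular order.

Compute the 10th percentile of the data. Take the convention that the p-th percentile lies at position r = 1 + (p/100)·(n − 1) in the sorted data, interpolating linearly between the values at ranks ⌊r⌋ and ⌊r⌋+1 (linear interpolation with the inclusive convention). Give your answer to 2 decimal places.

9.27

Sorted: 9.2, 9.3, 9.4, 9.7, 10.0, 10.1, 10.3, 10.8.
n = 8.
r = 1 + (10/100)·(8 − 1) = 1 + 0.7 = 1.7.
Rank 1 is 9.2 and rank 2 is 9.3.
Interpolate: 9.2 + 0.7·(9.3 − 9.2) = 9.2 + 0.7·0.1 = 9.27.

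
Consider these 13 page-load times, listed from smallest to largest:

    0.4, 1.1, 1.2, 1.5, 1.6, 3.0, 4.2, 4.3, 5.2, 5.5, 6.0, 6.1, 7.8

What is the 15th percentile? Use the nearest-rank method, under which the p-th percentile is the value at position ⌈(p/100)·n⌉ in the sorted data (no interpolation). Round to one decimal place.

1.1

n = 13.
Position = ⌈15/100 · 13⌉ = ⌈1.95⌉ = 2.
The value at rank 2 is 1.1.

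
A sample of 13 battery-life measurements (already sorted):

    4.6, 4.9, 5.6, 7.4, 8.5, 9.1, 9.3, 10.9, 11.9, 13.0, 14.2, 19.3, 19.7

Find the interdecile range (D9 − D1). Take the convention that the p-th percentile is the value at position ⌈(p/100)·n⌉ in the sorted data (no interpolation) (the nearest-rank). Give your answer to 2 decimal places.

14.40

n = 13.
P10: rank ⌈10/100·13⌉ = 2 → 4.9.
P90: rank ⌈90/100·13⌉ = 12 → 19.3.
Difference: 19.3 − 4.9 = 14.4.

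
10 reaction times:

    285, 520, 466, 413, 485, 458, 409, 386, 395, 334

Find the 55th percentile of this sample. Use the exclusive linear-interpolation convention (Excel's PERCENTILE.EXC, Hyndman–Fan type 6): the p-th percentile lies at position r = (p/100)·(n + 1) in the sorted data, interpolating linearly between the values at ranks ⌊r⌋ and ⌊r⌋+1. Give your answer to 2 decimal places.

Sorted: 285, 334, 386, 395, 409, 413, 458, 466, 485, 520.
n = 10.
r = (55/100)·(10 + 1) = 6.05.
Rank 6 is 413 and rank 7 is 458.
Interpolate: 413 + 0.05·(458 − 413) = 413 + 0.05·45 = 415.25.

415.25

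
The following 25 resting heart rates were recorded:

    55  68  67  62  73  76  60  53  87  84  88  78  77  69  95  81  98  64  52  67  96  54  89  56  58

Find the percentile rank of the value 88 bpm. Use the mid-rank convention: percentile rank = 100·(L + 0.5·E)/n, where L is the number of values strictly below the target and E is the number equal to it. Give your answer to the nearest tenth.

Sorted: 52, 53, 54, 55, 56, 58, 60, 62, 64, 67, 67, 68, 69, 73, 76, 77, 78, 81, 84, 87, 88, 89, 95, 96, 98.
Count below 88: L = 20; count equal: E = 1; n = 25.
Percentile rank = 100·(20 + 0.5·1)/25 = 100·20.5/25 = 82.

82.0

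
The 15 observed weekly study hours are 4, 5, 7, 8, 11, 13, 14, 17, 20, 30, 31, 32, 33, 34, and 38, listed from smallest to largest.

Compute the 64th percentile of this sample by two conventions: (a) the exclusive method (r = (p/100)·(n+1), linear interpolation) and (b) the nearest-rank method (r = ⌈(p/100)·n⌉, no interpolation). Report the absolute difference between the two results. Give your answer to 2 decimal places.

n = 15.
(a) r = 10.24; between ranks 10 (30) and 11 (31): 30.24.
(b) the nearest-rank method: rank 10 → 30.
|30.24 − 30| = 0.24.

0.24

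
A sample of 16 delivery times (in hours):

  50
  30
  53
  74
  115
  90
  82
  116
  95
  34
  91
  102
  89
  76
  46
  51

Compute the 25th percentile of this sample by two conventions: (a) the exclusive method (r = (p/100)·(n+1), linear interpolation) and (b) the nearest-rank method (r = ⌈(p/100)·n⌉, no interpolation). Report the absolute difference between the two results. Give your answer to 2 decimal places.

Sorted: 30, 34, 46, 50, 51, 53, 74, 76, 82, 89, 90, 91, 95, 102, 115, 116.
n = 16.
(a) r = 4.25; between ranks 4 (50) and 5 (51): 50.25.
(b) the nearest-rank method: rank 4 → 50.
|50.25 − 50| = 0.25.

0.25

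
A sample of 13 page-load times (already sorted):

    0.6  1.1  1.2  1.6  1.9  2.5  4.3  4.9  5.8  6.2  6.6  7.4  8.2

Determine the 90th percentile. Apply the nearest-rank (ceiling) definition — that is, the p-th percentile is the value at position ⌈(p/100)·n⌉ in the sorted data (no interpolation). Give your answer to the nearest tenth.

7.4

n = 13.
Position = ⌈90/100 · 13⌉ = ⌈11.7⌉ = 12.
The value at rank 12 is 7.4.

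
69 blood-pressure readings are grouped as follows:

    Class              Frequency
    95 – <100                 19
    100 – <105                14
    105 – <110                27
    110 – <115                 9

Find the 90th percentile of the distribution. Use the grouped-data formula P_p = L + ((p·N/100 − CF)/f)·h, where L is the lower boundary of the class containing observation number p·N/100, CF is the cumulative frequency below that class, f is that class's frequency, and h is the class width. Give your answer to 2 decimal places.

111.17

N = 69; target position k = 90/100 · 69 = 62.1.
Cumulative frequencies: 19, 33, 60, 69.
Observation 62.1 falls in the class 110 – <115.
L = 110, CF = 60, f = 9, h = 5.
P90 = 110 + ((62.1 − 60)/9)·5 = 110 + 1.16667 = 111.167.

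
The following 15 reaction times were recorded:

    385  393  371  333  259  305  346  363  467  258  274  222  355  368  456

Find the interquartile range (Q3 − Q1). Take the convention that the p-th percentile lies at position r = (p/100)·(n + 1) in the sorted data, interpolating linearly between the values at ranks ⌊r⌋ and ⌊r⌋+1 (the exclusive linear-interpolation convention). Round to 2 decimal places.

111.00

Sorted: 222, 258, 259, 274, 305, 333, 346, 355, 363, 368, 371, 385, 393, 456, 467.
n = 15.
P25: r = 4 (integer) → 274.
P75: r = 12 (integer) → 385.
Difference: 385 − 274 = 111.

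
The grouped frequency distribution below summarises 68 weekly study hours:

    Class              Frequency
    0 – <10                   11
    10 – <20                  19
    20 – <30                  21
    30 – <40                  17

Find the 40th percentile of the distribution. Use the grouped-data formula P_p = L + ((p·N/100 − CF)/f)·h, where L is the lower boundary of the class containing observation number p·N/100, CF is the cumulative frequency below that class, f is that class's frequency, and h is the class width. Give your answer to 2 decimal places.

N = 68; target position k = 40/100 · 68 = 27.2.
Cumulative frequencies: 11, 30, 51, 68.
Observation 27.2 falls in the class 10 – <20.
L = 10, CF = 11, f = 19, h = 10.
P40 = 10 + ((27.2 − 11)/19)·10 = 10 + 8.52632 = 18.5263.

18.53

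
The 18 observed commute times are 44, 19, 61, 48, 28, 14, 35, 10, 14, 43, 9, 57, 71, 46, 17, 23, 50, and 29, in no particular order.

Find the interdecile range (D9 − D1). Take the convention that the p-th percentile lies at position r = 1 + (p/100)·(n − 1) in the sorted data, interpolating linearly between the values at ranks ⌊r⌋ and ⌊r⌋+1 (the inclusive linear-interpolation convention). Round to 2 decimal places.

Sorted: 9, 10, 14, 14, 17, 19, 23, 28, 29, 35, 43, 44, 46, 48, 50, 57, 61, 71.
n = 18.
P10: r = 2.7; ranks 2–3 are 10, 14; interpolating gives 12.8.
P90: r = 16.3; ranks 16–17 are 57, 61; interpolating gives 58.2.
Difference: 58.2 − 12.8 = 45.4.

45.40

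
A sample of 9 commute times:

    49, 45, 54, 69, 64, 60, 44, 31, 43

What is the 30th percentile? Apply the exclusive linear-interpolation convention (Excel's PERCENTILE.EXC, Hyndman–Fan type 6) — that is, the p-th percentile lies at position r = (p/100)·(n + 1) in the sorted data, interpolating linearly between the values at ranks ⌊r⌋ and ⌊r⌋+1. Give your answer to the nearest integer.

Sorted: 31, 43, 44, 45, 49, 54, 60, 64, 69.
n = 9.
r = (30/100)·(9 + 1) = 3.
r is an integer, so P30 is the value at rank 3: 44.

44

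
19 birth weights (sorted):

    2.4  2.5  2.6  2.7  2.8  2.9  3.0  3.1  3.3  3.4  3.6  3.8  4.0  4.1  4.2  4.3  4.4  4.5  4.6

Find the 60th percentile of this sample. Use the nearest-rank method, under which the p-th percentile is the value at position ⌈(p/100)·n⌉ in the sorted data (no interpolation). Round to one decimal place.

n = 19.
Position = ⌈60/100 · 19⌉ = ⌈11.4⌉ = 12.
The value at rank 12 is 3.8.

3.8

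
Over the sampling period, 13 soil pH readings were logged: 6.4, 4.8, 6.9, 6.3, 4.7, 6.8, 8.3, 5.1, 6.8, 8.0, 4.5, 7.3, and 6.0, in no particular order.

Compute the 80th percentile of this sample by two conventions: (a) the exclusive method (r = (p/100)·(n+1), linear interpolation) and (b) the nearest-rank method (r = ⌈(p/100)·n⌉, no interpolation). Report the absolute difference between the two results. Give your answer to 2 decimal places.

0.14

Sorted: 4.5, 4.7, 4.8, 5.1, 6.0, 6.3, 6.4, 6.8, 6.8, 6.9, 7.3, 8.0, 8.3.
n = 13.
(a) r = 11.2; between ranks 11 (7.3) and 12 (8.0): 7.44.
(b) the nearest-rank method: rank 11 → 7.3.
|7.44 − 7.3| = 0.14.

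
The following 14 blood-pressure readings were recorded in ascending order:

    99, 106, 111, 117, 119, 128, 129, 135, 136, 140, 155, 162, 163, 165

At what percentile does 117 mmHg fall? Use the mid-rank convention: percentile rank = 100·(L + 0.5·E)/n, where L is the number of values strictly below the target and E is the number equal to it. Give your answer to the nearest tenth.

25.0

Count below 117: L = 3; count equal: E = 1; n = 14.
Percentile rank = 100·(3 + 0.5·1)/14 = 100·3.5/14 = 25.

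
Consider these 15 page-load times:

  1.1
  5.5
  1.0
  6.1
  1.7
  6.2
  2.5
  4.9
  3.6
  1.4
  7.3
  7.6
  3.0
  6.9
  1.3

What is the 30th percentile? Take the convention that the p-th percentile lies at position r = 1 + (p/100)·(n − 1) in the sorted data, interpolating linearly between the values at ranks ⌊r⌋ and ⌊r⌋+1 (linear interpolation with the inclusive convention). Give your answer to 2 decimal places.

1.86

Sorted: 1.0, 1.1, 1.3, 1.4, 1.7, 2.5, 3.0, 3.6, 4.9, 5.5, 6.1, 6.2, 6.9, 7.3, 7.6.
n = 15.
r = 1 + (30/100)·(15 − 1) = 1 + 4.2 = 5.2.
Rank 5 is 1.7 and rank 6 is 2.5.
Interpolate: 1.7 + 0.2·(2.5 − 1.7) = 1.7 + 0.2·0.8 = 1.86.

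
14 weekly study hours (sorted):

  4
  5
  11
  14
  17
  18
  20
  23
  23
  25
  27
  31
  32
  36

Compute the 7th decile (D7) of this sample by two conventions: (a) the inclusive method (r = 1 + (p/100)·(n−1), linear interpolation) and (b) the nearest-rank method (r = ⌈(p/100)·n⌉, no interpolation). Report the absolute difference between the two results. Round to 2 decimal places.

n = 14.
(a) r = 10.1; between ranks 10 (25) and 11 (27): 25.2.
(b) the nearest-rank method: rank 10 → 25.
|25.2 − 25| = 0.2.

0.20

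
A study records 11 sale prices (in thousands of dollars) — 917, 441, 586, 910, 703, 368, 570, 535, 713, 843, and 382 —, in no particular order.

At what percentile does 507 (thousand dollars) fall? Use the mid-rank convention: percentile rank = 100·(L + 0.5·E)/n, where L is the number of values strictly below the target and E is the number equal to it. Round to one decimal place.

Sorted: 368, 382, 441, 535, 570, 586, 703, 713, 843, 910, 917.
Count below 507: L = 3; count equal: E = 0; n = 11.
Percentile rank = 100·(3 + 0.5·0)/11 = 100·3/11 = 27.27.

27.3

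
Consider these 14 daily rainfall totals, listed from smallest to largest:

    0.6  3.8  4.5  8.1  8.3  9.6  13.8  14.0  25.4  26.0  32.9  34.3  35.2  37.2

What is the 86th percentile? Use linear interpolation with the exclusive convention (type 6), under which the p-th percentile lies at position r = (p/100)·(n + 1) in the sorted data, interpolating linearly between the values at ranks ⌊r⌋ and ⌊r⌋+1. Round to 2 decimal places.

n = 14.
r = (86/100)·(14 + 1) = 12.9.
Rank 12 is 34.3 and rank 13 is 35.2.
Interpolate: 34.3 + 0.9·(35.2 − 34.3) = 34.3 + 0.9·0.9 = 35.11.

35.11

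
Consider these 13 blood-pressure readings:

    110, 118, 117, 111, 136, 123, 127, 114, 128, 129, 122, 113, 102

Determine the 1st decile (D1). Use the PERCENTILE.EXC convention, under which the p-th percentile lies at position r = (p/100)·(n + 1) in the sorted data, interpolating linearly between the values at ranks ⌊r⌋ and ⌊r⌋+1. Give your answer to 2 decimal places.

Sorted: 102, 110, 111, 113, 114, 117, 118, 122, 123, 127, 128, 129, 136.
n = 13.
r = (10/100)·(13 + 1) = 1.4.
Rank 1 is 102 and rank 2 is 110.
Interpolate: 102 + 0.4·(110 − 102) = 102 + 0.4·8 = 105.2.

105.20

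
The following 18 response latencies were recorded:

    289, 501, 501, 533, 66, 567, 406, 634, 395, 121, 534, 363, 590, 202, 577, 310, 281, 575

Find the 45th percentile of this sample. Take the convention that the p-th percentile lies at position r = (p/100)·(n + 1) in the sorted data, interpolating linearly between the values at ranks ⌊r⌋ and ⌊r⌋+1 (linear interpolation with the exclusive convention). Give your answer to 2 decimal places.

Sorted: 66, 121, 202, 281, 289, 310, 363, 395, 406, 501, 501, 533, 534, 567, 575, 577, 590, 634.
n = 18.
r = (45/100)·(18 + 1) = 8.55.
Rank 8 is 395 and rank 9 is 406.
Interpolate: 395 + 0.55·(406 − 395) = 395 + 0.55·11 = 401.05.

401.05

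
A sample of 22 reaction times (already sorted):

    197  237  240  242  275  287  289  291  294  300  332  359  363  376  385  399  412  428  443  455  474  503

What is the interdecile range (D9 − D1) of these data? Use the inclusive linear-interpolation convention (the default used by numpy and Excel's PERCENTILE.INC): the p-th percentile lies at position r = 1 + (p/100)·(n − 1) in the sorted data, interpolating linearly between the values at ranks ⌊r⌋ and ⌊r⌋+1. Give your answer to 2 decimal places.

n = 22.
P10: r = 3.1; ranks 3–4 are 240, 242; interpolating gives 240.2.
P90: r = 19.9; ranks 19–20 are 443, 455; interpolating gives 453.8.
Difference: 453.8 − 240.2 = 213.6.

213.60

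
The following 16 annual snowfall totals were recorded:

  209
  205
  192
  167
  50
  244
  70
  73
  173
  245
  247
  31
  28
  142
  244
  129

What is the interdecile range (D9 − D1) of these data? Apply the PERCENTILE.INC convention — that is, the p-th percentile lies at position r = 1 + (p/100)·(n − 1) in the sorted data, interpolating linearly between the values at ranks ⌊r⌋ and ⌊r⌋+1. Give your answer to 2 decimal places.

204.00

Sorted: 28, 31, 50, 70, 73, 129, 142, 167, 173, 192, 205, 209, 244, 244, 245, 247.
n = 16.
P10: r = 2.5; ranks 2–3 are 31, 50; interpolating gives 40.5.
P90: r = 14.5; ranks 14–15 are 244, 245; interpolating gives 244.5.
Difference: 244.5 − 40.5 = 204.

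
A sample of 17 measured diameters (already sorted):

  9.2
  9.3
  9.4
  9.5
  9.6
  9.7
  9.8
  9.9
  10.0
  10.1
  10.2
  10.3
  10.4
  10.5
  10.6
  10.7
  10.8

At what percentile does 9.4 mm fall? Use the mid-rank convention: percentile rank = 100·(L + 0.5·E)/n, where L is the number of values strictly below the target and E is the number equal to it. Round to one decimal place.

Count below 9.4: L = 2; count equal: E = 1; n = 17.
Percentile rank = 100·(2 + 0.5·1)/17 = 100·2.5/17 = 14.71.

14.7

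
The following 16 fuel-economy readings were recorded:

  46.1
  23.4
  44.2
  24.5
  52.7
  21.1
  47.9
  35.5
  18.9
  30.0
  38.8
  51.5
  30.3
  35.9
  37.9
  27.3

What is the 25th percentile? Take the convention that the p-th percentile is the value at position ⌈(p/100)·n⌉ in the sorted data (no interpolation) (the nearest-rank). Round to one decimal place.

24.5

Sorted: 18.9, 21.1, 23.4, 24.5, 27.3, 30.0, 30.3, 35.5, 35.9, 37.9, 38.8, 44.2, 46.1, 47.9, 51.5, 52.7.
n = 16.
Position = ⌈25/100 · 16⌉ = ⌈4⌉ = 4.
The value at rank 4 is 24.5.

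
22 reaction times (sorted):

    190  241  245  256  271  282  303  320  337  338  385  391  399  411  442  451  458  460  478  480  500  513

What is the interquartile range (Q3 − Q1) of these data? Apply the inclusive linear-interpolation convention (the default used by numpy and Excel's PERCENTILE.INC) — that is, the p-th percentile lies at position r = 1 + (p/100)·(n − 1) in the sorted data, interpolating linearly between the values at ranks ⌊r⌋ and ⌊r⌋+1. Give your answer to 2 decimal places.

169.00

n = 22.
P25: r = 6.25; ranks 6–7 are 282, 303; interpolating gives 287.25.
P75: r = 16.75; ranks 16–17 are 451, 458; interpolating gives 456.25.
Difference: 456.25 − 287.25 = 169.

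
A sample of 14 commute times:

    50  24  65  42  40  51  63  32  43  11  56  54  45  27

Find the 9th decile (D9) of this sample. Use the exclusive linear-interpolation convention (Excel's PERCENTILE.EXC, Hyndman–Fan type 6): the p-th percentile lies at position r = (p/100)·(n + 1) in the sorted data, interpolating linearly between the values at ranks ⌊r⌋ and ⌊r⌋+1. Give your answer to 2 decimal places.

Sorted: 11, 24, 27, 32, 40, 42, 43, 45, 50, 51, 54, 56, 63, 65.
n = 14.
r = (90/100)·(14 + 1) = 13.5.
Rank 13 is 63 and rank 14 is 65.
Interpolate: 63 + 0.5·(65 − 63) = 63 + 0.5·2 = 64.

64.00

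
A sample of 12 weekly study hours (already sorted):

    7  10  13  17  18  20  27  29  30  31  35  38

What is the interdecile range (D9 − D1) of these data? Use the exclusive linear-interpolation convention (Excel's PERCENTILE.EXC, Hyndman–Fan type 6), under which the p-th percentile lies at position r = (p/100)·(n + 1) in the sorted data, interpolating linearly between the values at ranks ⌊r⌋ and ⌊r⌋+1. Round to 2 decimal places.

n = 12.
P10: r = 1.3; ranks 1–2 are 7, 10; interpolating gives 7.9.
P90: r = 11.7; ranks 11–12 are 35, 38; interpolating gives 37.1.
Difference: 37.1 − 7.9 = 29.2.

29.20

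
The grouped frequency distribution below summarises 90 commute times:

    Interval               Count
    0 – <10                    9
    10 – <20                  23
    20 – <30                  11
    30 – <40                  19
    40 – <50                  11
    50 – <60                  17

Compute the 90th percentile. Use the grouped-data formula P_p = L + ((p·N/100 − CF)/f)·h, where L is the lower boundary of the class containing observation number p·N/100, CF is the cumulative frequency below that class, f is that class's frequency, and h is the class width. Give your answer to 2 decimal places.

54.71

N = 90; target position k = 90/100 · 90 = 81.
Cumulative frequencies: 9, 32, 43, 62, 73, 90.
Observation 81 falls in the class 50 – <60.
L = 50, CF = 73, f = 17, h = 10.
P90 = 50 + ((81 − 73)/17)·10 = 50 + 4.70588 = 54.7059.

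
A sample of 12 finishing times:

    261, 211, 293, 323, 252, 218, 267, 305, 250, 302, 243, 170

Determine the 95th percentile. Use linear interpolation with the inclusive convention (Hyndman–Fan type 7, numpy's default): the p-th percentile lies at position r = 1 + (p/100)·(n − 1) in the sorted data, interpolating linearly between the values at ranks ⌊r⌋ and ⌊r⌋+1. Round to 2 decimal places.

313.10

Sorted: 170, 211, 218, 243, 250, 252, 261, 267, 293, 302, 305, 323.
n = 12.
r = 1 + (95/100)·(12 − 1) = 1 + 10.45 = 11.45.
Rank 11 is 305 and rank 12 is 323.
Interpolate: 305 + 0.45·(323 − 305) = 305 + 0.45·18 = 313.1.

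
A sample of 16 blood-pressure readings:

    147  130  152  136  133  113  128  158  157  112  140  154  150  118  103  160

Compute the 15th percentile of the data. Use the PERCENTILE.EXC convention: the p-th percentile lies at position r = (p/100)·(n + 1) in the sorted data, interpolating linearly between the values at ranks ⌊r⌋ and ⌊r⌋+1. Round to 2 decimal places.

Sorted: 103, 112, 113, 118, 128, 130, 133, 136, 140, 147, 150, 152, 154, 157, 158, 160.
n = 16.
r = (15/100)·(16 + 1) = 2.55.
Rank 2 is 112 and rank 3 is 113.
Interpolate: 112 + 0.55·(113 − 112) = 112 + 0.55·1 = 112.55.

112.55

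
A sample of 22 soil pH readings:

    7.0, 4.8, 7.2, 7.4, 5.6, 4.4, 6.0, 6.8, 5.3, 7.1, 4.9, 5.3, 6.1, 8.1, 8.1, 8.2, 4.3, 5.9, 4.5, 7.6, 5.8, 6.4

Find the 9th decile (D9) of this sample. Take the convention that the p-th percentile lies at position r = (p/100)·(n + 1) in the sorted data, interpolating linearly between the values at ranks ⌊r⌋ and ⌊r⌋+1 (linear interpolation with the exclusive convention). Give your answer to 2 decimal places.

8.10

Sorted: 4.3, 4.4, 4.5, 4.8, 4.9, 5.3, 5.3, 5.6, 5.8, 5.9, 6.0, 6.1, 6.4, 6.8, 7.0, 7.1, 7.2, 7.4, 7.6, 8.1, 8.1, 8.2.
n = 22.
r = (90/100)·(22 + 1) = 20.7.
Rank 20 is 8.1 and rank 21 is 8.1.
Interpolate: 8.1 + 0.7·(8.1 − 8.1) = 8.1 + 0.7·0 = 8.1.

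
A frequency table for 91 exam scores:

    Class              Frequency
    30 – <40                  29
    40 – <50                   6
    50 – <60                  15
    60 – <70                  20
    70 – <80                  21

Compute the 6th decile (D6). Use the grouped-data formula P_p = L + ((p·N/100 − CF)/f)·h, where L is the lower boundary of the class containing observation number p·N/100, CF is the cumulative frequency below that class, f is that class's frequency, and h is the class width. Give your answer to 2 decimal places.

62.30

N = 91; target position k = 60/100 · 91 = 54.6.
Cumulative frequencies: 29, 35, 50, 70, 91.
Observation 54.6 falls in the class 60 – <70.
L = 60, CF = 50, f = 20, h = 10.
P60 = 60 + ((54.6 − 50)/20)·10 = 60 + 2.3 = 62.3.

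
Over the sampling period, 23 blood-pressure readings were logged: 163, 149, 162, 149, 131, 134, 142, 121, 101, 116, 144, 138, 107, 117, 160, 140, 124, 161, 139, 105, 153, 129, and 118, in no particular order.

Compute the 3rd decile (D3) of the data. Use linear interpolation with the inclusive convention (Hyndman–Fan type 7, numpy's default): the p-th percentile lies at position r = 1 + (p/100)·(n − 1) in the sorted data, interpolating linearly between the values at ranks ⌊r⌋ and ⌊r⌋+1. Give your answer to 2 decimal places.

122.80

Sorted: 101, 105, 107, 116, 117, 118, 121, 124, 129, 131, 134, 138, 139, 140, 142, 144, 149, 149, 153, 160, 161, 162, 163.
n = 23.
r = 1 + (30/100)·(23 − 1) = 1 + 6.6 = 7.6.
Rank 7 is 121 and rank 8 is 124.
Interpolate: 121 + 0.6·(124 − 121) = 121 + 0.6·3 = 122.8.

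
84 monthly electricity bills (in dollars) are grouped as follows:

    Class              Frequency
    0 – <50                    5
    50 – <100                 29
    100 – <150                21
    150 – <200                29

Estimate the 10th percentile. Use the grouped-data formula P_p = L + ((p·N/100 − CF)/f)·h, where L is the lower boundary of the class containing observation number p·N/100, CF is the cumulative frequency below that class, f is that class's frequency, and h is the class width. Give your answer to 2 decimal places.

55.86

N = 84; target position k = 10/100 · 84 = 8.4.
Cumulative frequencies: 5, 34, 55, 84.
Observation 8.4 falls in the class 50 – <100.
L = 50, CF = 5, f = 29, h = 50.
P10 = 50 + ((8.4 − 5)/29)·50 = 50 + 5.86207 = 55.8621.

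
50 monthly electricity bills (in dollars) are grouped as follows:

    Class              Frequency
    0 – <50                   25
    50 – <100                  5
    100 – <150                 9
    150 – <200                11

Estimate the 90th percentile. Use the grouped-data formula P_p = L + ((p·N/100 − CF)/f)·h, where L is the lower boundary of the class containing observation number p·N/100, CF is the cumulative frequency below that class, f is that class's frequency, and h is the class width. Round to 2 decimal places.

N = 50; target position k = 90/100 · 50 = 45.
Cumulative frequencies: 25, 30, 39, 50.
Observation 45 falls in the class 150 – <200.
L = 150, CF = 39, f = 11, h = 50.
P90 = 150 + ((45 − 39)/11)·50 = 150 + 27.2727 = 177.273.

177.27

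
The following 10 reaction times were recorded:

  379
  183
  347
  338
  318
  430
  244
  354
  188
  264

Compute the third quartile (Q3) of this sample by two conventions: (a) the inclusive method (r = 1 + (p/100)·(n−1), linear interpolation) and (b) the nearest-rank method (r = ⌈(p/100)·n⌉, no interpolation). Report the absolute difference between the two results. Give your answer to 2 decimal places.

1.75

Sorted: 183, 188, 244, 264, 318, 338, 347, 354, 379, 430.
n = 10.
(a) r = 7.75; between ranks 7 (347) and 8 (354): 352.25.
(b) the nearest-rank method: rank 8 → 354.
|352.25 − 354| = 1.75.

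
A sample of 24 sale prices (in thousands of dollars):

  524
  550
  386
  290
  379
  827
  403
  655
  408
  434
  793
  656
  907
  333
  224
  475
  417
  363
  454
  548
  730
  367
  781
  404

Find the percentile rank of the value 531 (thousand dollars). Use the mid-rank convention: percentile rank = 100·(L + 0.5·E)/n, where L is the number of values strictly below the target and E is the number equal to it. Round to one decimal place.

62.5

Sorted: 224, 290, 333, 363, 367, 379, 386, 403, 404, 408, 417, 434, 454, 475, 524, 548, 550, 655, 656, 730, 781, 793, 827, 907.
Count below 531: L = 15; count equal: E = 0; n = 24.
Percentile rank = 100·(15 + 0.5·0)/24 = 100·15/24 = 62.5.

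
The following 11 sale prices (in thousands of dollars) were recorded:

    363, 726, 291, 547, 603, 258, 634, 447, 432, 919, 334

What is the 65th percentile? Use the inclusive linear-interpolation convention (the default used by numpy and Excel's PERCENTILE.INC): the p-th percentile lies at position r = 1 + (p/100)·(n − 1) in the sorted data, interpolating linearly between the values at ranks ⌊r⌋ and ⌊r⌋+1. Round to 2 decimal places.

575.00

Sorted: 258, 291, 334, 363, 432, 447, 547, 603, 634, 726, 919.
n = 11.
r = 1 + (65/100)·(11 − 1) = 1 + 6.5 = 7.5.
Rank 7 is 547 and rank 8 is 603.
Interpolate: 547 + 0.5·(603 − 547) = 547 + 0.5·56 = 575.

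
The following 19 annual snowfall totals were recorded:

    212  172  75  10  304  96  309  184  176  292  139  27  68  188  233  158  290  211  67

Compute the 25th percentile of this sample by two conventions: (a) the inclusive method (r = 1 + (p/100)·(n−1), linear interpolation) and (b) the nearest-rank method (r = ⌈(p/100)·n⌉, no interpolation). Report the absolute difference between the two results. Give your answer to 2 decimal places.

Sorted: 10, 27, 67, 68, 75, 96, 139, 158, 172, 176, 184, 188, 211, 212, 233, 290, 292, 304, 309.
n = 19.
(a) r = 5.5; between ranks 5 (75) and 6 (96): 85.5.
(b) the nearest-rank method: rank 5 → 75.
|85.5 − 75| = 10.5.

10.50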